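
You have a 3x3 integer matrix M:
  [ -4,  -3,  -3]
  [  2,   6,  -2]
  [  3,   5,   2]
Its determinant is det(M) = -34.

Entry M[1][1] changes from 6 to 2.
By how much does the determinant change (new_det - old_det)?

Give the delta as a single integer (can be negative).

Cofactor C_11 = 1
Entry delta = 2 - 6 = -4
Det delta = entry_delta * cofactor = -4 * 1 = -4

Answer: -4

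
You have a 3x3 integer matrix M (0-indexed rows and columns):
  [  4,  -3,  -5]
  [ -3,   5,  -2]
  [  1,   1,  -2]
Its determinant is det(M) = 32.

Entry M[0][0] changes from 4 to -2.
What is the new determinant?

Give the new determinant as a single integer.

det is linear in row 0: changing M[0][0] by delta changes det by delta * cofactor(0,0).
Cofactor C_00 = (-1)^(0+0) * minor(0,0) = -8
Entry delta = -2 - 4 = -6
Det delta = -6 * -8 = 48
New det = 32 + 48 = 80

Answer: 80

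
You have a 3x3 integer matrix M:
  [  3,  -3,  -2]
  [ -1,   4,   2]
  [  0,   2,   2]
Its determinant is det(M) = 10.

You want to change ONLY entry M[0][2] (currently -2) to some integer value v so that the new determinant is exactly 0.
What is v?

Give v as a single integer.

Answer: 3

Derivation:
det is linear in entry M[0][2]: det = old_det + (v - -2) * C_02
Cofactor C_02 = -2
Want det = 0: 10 + (v - -2) * -2 = 0
  (v - -2) = -10 / -2 = 5
  v = -2 + (5) = 3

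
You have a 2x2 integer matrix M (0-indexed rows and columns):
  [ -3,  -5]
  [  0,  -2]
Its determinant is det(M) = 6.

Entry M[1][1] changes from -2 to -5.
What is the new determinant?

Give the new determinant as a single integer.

det is linear in row 1: changing M[1][1] by delta changes det by delta * cofactor(1,1).
Cofactor C_11 = (-1)^(1+1) * minor(1,1) = -3
Entry delta = -5 - -2 = -3
Det delta = -3 * -3 = 9
New det = 6 + 9 = 15

Answer: 15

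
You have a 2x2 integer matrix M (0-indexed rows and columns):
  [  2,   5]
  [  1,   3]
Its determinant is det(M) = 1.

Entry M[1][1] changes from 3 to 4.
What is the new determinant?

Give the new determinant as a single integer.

det is linear in row 1: changing M[1][1] by delta changes det by delta * cofactor(1,1).
Cofactor C_11 = (-1)^(1+1) * minor(1,1) = 2
Entry delta = 4 - 3 = 1
Det delta = 1 * 2 = 2
New det = 1 + 2 = 3

Answer: 3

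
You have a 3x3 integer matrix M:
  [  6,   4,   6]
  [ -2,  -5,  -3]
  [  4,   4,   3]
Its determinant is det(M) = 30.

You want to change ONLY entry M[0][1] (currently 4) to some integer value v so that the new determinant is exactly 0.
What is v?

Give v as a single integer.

det is linear in entry M[0][1]: det = old_det + (v - 4) * C_01
Cofactor C_01 = -6
Want det = 0: 30 + (v - 4) * -6 = 0
  (v - 4) = -30 / -6 = 5
  v = 4 + (5) = 9

Answer: 9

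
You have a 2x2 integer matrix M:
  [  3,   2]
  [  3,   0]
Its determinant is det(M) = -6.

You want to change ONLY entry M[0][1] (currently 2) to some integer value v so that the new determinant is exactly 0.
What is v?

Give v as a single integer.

Answer: 0

Derivation:
det is linear in entry M[0][1]: det = old_det + (v - 2) * C_01
Cofactor C_01 = -3
Want det = 0: -6 + (v - 2) * -3 = 0
  (v - 2) = 6 / -3 = -2
  v = 2 + (-2) = 0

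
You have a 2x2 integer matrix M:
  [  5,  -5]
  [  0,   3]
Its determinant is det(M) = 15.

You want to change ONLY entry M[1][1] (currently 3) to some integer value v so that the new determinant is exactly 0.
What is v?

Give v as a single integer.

det is linear in entry M[1][1]: det = old_det + (v - 3) * C_11
Cofactor C_11 = 5
Want det = 0: 15 + (v - 3) * 5 = 0
  (v - 3) = -15 / 5 = -3
  v = 3 + (-3) = 0

Answer: 0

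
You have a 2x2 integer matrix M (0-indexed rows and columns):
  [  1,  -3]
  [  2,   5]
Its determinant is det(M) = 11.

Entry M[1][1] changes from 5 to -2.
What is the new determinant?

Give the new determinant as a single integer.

det is linear in row 1: changing M[1][1] by delta changes det by delta * cofactor(1,1).
Cofactor C_11 = (-1)^(1+1) * minor(1,1) = 1
Entry delta = -2 - 5 = -7
Det delta = -7 * 1 = -7
New det = 11 + -7 = 4

Answer: 4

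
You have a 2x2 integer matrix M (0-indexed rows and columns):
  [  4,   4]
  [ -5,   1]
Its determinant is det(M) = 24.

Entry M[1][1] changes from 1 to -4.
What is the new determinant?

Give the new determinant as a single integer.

det is linear in row 1: changing M[1][1] by delta changes det by delta * cofactor(1,1).
Cofactor C_11 = (-1)^(1+1) * minor(1,1) = 4
Entry delta = -4 - 1 = -5
Det delta = -5 * 4 = -20
New det = 24 + -20 = 4

Answer: 4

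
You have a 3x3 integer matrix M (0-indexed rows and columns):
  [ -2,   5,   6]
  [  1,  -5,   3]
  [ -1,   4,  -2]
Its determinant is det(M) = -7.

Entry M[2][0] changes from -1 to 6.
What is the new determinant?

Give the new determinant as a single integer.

det is linear in row 2: changing M[2][0] by delta changes det by delta * cofactor(2,0).
Cofactor C_20 = (-1)^(2+0) * minor(2,0) = 45
Entry delta = 6 - -1 = 7
Det delta = 7 * 45 = 315
New det = -7 + 315 = 308

Answer: 308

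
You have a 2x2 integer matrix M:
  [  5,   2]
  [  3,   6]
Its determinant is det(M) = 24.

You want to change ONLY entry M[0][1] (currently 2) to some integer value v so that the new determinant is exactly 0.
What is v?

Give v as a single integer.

Answer: 10

Derivation:
det is linear in entry M[0][1]: det = old_det + (v - 2) * C_01
Cofactor C_01 = -3
Want det = 0: 24 + (v - 2) * -3 = 0
  (v - 2) = -24 / -3 = 8
  v = 2 + (8) = 10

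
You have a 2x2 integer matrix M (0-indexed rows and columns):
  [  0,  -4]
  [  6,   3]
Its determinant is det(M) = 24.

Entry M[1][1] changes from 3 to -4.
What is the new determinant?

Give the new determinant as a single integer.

det is linear in row 1: changing M[1][1] by delta changes det by delta * cofactor(1,1).
Cofactor C_11 = (-1)^(1+1) * minor(1,1) = 0
Entry delta = -4 - 3 = -7
Det delta = -7 * 0 = 0
New det = 24 + 0 = 24

Answer: 24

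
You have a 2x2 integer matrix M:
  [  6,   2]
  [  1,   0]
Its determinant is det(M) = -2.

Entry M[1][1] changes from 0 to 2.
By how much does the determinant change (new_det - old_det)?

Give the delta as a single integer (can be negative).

Cofactor C_11 = 6
Entry delta = 2 - 0 = 2
Det delta = entry_delta * cofactor = 2 * 6 = 12

Answer: 12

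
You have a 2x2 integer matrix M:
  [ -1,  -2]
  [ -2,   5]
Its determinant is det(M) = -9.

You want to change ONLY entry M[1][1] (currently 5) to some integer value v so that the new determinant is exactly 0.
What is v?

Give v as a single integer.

Answer: -4

Derivation:
det is linear in entry M[1][1]: det = old_det + (v - 5) * C_11
Cofactor C_11 = -1
Want det = 0: -9 + (v - 5) * -1 = 0
  (v - 5) = 9 / -1 = -9
  v = 5 + (-9) = -4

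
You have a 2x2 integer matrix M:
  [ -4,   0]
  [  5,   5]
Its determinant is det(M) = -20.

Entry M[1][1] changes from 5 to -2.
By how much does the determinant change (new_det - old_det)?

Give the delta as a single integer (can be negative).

Cofactor C_11 = -4
Entry delta = -2 - 5 = -7
Det delta = entry_delta * cofactor = -7 * -4 = 28

Answer: 28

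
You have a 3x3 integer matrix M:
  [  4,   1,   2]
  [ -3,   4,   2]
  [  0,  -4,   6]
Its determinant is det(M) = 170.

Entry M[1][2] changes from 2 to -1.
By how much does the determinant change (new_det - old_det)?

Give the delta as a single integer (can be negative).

Answer: -48

Derivation:
Cofactor C_12 = 16
Entry delta = -1 - 2 = -3
Det delta = entry_delta * cofactor = -3 * 16 = -48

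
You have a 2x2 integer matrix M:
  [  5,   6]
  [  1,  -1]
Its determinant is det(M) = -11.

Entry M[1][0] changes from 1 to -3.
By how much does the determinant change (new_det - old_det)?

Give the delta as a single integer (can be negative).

Cofactor C_10 = -6
Entry delta = -3 - 1 = -4
Det delta = entry_delta * cofactor = -4 * -6 = 24

Answer: 24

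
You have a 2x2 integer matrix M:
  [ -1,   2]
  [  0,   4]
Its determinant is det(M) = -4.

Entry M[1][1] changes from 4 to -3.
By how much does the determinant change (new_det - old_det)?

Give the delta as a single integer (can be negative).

Cofactor C_11 = -1
Entry delta = -3 - 4 = -7
Det delta = entry_delta * cofactor = -7 * -1 = 7

Answer: 7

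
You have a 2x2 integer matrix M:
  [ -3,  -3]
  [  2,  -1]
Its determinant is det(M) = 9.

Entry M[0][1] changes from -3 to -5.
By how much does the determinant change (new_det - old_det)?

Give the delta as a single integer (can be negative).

Cofactor C_01 = -2
Entry delta = -5 - -3 = -2
Det delta = entry_delta * cofactor = -2 * -2 = 4

Answer: 4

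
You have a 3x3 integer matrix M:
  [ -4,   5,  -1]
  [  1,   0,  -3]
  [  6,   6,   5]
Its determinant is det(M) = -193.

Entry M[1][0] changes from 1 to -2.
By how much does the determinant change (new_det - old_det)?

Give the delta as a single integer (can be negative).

Answer: 93

Derivation:
Cofactor C_10 = -31
Entry delta = -2 - 1 = -3
Det delta = entry_delta * cofactor = -3 * -31 = 93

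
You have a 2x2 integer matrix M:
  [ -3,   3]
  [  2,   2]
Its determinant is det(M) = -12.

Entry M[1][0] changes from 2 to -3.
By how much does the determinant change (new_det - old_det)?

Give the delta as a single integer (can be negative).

Answer: 15

Derivation:
Cofactor C_10 = -3
Entry delta = -3 - 2 = -5
Det delta = entry_delta * cofactor = -5 * -3 = 15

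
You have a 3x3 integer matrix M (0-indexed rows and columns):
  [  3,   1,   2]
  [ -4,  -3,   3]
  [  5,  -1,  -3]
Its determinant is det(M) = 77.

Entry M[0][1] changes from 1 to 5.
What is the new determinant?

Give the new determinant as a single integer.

det is linear in row 0: changing M[0][1] by delta changes det by delta * cofactor(0,1).
Cofactor C_01 = (-1)^(0+1) * minor(0,1) = 3
Entry delta = 5 - 1 = 4
Det delta = 4 * 3 = 12
New det = 77 + 12 = 89

Answer: 89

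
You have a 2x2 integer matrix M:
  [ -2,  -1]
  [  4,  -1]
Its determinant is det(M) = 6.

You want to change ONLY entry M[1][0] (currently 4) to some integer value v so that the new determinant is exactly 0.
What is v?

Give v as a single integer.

det is linear in entry M[1][0]: det = old_det + (v - 4) * C_10
Cofactor C_10 = 1
Want det = 0: 6 + (v - 4) * 1 = 0
  (v - 4) = -6 / 1 = -6
  v = 4 + (-6) = -2

Answer: -2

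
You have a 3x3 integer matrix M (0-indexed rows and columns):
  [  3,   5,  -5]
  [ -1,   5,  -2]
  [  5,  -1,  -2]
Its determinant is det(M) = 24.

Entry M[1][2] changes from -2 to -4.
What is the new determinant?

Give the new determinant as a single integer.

Answer: -32

Derivation:
det is linear in row 1: changing M[1][2] by delta changes det by delta * cofactor(1,2).
Cofactor C_12 = (-1)^(1+2) * minor(1,2) = 28
Entry delta = -4 - -2 = -2
Det delta = -2 * 28 = -56
New det = 24 + -56 = -32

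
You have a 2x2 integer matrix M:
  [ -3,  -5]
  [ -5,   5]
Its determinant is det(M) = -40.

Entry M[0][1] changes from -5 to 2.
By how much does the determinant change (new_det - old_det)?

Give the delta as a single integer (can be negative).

Cofactor C_01 = 5
Entry delta = 2 - -5 = 7
Det delta = entry_delta * cofactor = 7 * 5 = 35

Answer: 35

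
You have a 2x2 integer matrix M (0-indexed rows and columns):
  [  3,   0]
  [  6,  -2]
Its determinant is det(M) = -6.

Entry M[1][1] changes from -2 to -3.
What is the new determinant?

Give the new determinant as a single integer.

Answer: -9

Derivation:
det is linear in row 1: changing M[1][1] by delta changes det by delta * cofactor(1,1).
Cofactor C_11 = (-1)^(1+1) * minor(1,1) = 3
Entry delta = -3 - -2 = -1
Det delta = -1 * 3 = -3
New det = -6 + -3 = -9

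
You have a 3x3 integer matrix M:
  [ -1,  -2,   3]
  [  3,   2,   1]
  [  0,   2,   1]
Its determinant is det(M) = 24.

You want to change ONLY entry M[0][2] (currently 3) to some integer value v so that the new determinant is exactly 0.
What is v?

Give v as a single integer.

Answer: -1

Derivation:
det is linear in entry M[0][2]: det = old_det + (v - 3) * C_02
Cofactor C_02 = 6
Want det = 0: 24 + (v - 3) * 6 = 0
  (v - 3) = -24 / 6 = -4
  v = 3 + (-4) = -1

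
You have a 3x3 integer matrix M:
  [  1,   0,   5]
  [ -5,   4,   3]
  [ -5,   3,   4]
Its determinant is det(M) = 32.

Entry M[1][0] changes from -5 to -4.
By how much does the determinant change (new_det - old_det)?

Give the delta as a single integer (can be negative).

Cofactor C_10 = 15
Entry delta = -4 - -5 = 1
Det delta = entry_delta * cofactor = 1 * 15 = 15

Answer: 15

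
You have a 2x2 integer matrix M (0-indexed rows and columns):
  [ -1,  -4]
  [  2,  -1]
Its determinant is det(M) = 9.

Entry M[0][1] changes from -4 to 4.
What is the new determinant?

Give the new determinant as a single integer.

det is linear in row 0: changing M[0][1] by delta changes det by delta * cofactor(0,1).
Cofactor C_01 = (-1)^(0+1) * minor(0,1) = -2
Entry delta = 4 - -4 = 8
Det delta = 8 * -2 = -16
New det = 9 + -16 = -7

Answer: -7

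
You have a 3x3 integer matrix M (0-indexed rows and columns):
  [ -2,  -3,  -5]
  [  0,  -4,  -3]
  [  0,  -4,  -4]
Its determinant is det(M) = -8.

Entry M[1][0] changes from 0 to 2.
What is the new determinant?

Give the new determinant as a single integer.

det is linear in row 1: changing M[1][0] by delta changes det by delta * cofactor(1,0).
Cofactor C_10 = (-1)^(1+0) * minor(1,0) = 8
Entry delta = 2 - 0 = 2
Det delta = 2 * 8 = 16
New det = -8 + 16 = 8

Answer: 8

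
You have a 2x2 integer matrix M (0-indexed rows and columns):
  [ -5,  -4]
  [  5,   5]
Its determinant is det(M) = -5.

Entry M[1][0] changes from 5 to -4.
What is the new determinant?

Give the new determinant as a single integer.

Answer: -41

Derivation:
det is linear in row 1: changing M[1][0] by delta changes det by delta * cofactor(1,0).
Cofactor C_10 = (-1)^(1+0) * minor(1,0) = 4
Entry delta = -4 - 5 = -9
Det delta = -9 * 4 = -36
New det = -5 + -36 = -41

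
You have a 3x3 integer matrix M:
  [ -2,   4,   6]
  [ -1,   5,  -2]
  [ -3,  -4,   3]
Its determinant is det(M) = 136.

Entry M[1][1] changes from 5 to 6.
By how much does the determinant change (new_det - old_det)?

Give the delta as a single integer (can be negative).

Answer: 12

Derivation:
Cofactor C_11 = 12
Entry delta = 6 - 5 = 1
Det delta = entry_delta * cofactor = 1 * 12 = 12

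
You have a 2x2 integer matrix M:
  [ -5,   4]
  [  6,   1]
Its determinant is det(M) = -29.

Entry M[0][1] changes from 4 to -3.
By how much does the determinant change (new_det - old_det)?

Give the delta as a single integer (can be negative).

Cofactor C_01 = -6
Entry delta = -3 - 4 = -7
Det delta = entry_delta * cofactor = -7 * -6 = 42

Answer: 42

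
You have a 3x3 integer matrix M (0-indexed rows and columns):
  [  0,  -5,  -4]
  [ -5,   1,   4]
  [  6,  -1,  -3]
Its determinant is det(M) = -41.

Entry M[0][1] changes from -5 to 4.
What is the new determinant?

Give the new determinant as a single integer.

det is linear in row 0: changing M[0][1] by delta changes det by delta * cofactor(0,1).
Cofactor C_01 = (-1)^(0+1) * minor(0,1) = 9
Entry delta = 4 - -5 = 9
Det delta = 9 * 9 = 81
New det = -41 + 81 = 40

Answer: 40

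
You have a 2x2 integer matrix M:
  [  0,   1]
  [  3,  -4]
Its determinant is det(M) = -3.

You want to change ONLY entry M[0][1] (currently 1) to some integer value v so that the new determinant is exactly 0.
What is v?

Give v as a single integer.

Answer: 0

Derivation:
det is linear in entry M[0][1]: det = old_det + (v - 1) * C_01
Cofactor C_01 = -3
Want det = 0: -3 + (v - 1) * -3 = 0
  (v - 1) = 3 / -3 = -1
  v = 1 + (-1) = 0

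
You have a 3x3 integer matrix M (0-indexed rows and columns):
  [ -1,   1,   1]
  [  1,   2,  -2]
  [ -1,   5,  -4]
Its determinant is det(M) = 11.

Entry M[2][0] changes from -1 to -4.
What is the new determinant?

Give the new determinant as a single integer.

det is linear in row 2: changing M[2][0] by delta changes det by delta * cofactor(2,0).
Cofactor C_20 = (-1)^(2+0) * minor(2,0) = -4
Entry delta = -4 - -1 = -3
Det delta = -3 * -4 = 12
New det = 11 + 12 = 23

Answer: 23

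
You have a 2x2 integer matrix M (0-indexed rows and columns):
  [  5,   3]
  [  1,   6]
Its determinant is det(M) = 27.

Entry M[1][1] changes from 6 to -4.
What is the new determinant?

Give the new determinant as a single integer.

det is linear in row 1: changing M[1][1] by delta changes det by delta * cofactor(1,1).
Cofactor C_11 = (-1)^(1+1) * minor(1,1) = 5
Entry delta = -4 - 6 = -10
Det delta = -10 * 5 = -50
New det = 27 + -50 = -23

Answer: -23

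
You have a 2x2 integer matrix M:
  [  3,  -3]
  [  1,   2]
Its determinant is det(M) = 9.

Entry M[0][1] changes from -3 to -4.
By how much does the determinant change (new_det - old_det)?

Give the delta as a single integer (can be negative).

Answer: 1

Derivation:
Cofactor C_01 = -1
Entry delta = -4 - -3 = -1
Det delta = entry_delta * cofactor = -1 * -1 = 1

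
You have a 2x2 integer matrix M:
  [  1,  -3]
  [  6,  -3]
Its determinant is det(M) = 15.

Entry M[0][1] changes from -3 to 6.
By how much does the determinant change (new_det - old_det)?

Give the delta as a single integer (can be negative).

Cofactor C_01 = -6
Entry delta = 6 - -3 = 9
Det delta = entry_delta * cofactor = 9 * -6 = -54

Answer: -54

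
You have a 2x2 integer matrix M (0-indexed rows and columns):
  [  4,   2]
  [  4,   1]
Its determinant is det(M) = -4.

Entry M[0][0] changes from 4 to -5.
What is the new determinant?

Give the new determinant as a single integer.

Answer: -13

Derivation:
det is linear in row 0: changing M[0][0] by delta changes det by delta * cofactor(0,0).
Cofactor C_00 = (-1)^(0+0) * minor(0,0) = 1
Entry delta = -5 - 4 = -9
Det delta = -9 * 1 = -9
New det = -4 + -9 = -13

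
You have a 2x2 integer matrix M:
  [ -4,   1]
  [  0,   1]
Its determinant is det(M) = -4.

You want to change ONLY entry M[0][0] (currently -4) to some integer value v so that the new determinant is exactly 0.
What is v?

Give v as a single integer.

det is linear in entry M[0][0]: det = old_det + (v - -4) * C_00
Cofactor C_00 = 1
Want det = 0: -4 + (v - -4) * 1 = 0
  (v - -4) = 4 / 1 = 4
  v = -4 + (4) = 0

Answer: 0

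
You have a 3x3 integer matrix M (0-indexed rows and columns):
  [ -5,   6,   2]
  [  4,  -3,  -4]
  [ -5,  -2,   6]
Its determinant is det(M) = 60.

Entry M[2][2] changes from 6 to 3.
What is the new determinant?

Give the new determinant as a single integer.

Answer: 87

Derivation:
det is linear in row 2: changing M[2][2] by delta changes det by delta * cofactor(2,2).
Cofactor C_22 = (-1)^(2+2) * minor(2,2) = -9
Entry delta = 3 - 6 = -3
Det delta = -3 * -9 = 27
New det = 60 + 27 = 87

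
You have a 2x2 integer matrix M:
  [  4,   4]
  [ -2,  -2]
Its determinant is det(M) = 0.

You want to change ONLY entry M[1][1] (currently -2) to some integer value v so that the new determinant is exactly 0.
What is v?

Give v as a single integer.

det is linear in entry M[1][1]: det = old_det + (v - -2) * C_11
Cofactor C_11 = 4
Want det = 0: 0 + (v - -2) * 4 = 0
  (v - -2) = 0 / 4 = 0
  v = -2 + (0) = -2

Answer: -2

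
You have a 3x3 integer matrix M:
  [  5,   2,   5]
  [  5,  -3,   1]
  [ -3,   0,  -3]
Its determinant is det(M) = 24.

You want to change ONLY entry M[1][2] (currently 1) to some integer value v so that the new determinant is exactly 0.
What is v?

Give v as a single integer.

Answer: 5

Derivation:
det is linear in entry M[1][2]: det = old_det + (v - 1) * C_12
Cofactor C_12 = -6
Want det = 0: 24 + (v - 1) * -6 = 0
  (v - 1) = -24 / -6 = 4
  v = 1 + (4) = 5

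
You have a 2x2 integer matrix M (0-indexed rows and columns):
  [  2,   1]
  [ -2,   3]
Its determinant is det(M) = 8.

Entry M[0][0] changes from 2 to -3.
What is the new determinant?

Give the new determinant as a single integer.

Answer: -7

Derivation:
det is linear in row 0: changing M[0][0] by delta changes det by delta * cofactor(0,0).
Cofactor C_00 = (-1)^(0+0) * minor(0,0) = 3
Entry delta = -3 - 2 = -5
Det delta = -5 * 3 = -15
New det = 8 + -15 = -7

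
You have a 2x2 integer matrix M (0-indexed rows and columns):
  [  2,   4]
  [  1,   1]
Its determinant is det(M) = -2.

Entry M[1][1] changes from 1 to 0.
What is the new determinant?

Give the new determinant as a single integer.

Answer: -4

Derivation:
det is linear in row 1: changing M[1][1] by delta changes det by delta * cofactor(1,1).
Cofactor C_11 = (-1)^(1+1) * minor(1,1) = 2
Entry delta = 0 - 1 = -1
Det delta = -1 * 2 = -2
New det = -2 + -2 = -4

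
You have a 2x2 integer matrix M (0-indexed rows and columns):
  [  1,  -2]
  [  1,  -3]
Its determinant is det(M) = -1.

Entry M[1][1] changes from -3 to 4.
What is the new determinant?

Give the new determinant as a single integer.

Answer: 6

Derivation:
det is linear in row 1: changing M[1][1] by delta changes det by delta * cofactor(1,1).
Cofactor C_11 = (-1)^(1+1) * minor(1,1) = 1
Entry delta = 4 - -3 = 7
Det delta = 7 * 1 = 7
New det = -1 + 7 = 6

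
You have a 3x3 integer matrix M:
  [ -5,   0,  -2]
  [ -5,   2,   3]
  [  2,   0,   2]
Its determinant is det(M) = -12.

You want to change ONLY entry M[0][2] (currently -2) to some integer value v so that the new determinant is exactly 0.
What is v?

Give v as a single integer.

det is linear in entry M[0][2]: det = old_det + (v - -2) * C_02
Cofactor C_02 = -4
Want det = 0: -12 + (v - -2) * -4 = 0
  (v - -2) = 12 / -4 = -3
  v = -2 + (-3) = -5

Answer: -5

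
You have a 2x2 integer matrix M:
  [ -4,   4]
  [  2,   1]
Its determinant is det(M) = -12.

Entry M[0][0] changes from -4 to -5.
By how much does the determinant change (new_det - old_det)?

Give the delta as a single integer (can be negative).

Cofactor C_00 = 1
Entry delta = -5 - -4 = -1
Det delta = entry_delta * cofactor = -1 * 1 = -1

Answer: -1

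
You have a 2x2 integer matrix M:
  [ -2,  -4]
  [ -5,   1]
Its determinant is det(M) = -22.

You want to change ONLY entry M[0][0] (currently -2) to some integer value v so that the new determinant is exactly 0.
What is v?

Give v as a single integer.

Answer: 20

Derivation:
det is linear in entry M[0][0]: det = old_det + (v - -2) * C_00
Cofactor C_00 = 1
Want det = 0: -22 + (v - -2) * 1 = 0
  (v - -2) = 22 / 1 = 22
  v = -2 + (22) = 20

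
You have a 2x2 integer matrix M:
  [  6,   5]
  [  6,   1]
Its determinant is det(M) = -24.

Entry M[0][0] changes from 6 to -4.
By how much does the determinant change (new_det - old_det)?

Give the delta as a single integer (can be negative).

Answer: -10

Derivation:
Cofactor C_00 = 1
Entry delta = -4 - 6 = -10
Det delta = entry_delta * cofactor = -10 * 1 = -10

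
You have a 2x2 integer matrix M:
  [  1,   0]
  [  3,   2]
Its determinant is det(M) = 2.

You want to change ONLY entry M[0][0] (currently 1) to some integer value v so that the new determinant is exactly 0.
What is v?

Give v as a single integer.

det is linear in entry M[0][0]: det = old_det + (v - 1) * C_00
Cofactor C_00 = 2
Want det = 0: 2 + (v - 1) * 2 = 0
  (v - 1) = -2 / 2 = -1
  v = 1 + (-1) = 0

Answer: 0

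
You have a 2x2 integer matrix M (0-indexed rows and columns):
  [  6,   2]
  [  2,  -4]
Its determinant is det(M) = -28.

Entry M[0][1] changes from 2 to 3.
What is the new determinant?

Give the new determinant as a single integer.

Answer: -30

Derivation:
det is linear in row 0: changing M[0][1] by delta changes det by delta * cofactor(0,1).
Cofactor C_01 = (-1)^(0+1) * minor(0,1) = -2
Entry delta = 3 - 2 = 1
Det delta = 1 * -2 = -2
New det = -28 + -2 = -30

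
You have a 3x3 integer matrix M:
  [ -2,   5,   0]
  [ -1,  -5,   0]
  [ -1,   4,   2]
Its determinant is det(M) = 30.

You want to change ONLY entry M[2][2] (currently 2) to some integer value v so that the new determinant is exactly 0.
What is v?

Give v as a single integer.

det is linear in entry M[2][2]: det = old_det + (v - 2) * C_22
Cofactor C_22 = 15
Want det = 0: 30 + (v - 2) * 15 = 0
  (v - 2) = -30 / 15 = -2
  v = 2 + (-2) = 0

Answer: 0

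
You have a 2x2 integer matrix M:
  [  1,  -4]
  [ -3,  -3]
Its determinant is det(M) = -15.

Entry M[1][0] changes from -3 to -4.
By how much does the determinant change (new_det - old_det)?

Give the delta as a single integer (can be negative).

Cofactor C_10 = 4
Entry delta = -4 - -3 = -1
Det delta = entry_delta * cofactor = -1 * 4 = -4

Answer: -4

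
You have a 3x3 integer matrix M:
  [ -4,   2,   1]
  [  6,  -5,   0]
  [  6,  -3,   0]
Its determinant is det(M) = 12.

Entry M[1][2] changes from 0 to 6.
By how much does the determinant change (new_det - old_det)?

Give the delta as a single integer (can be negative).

Cofactor C_12 = 0
Entry delta = 6 - 0 = 6
Det delta = entry_delta * cofactor = 6 * 0 = 0

Answer: 0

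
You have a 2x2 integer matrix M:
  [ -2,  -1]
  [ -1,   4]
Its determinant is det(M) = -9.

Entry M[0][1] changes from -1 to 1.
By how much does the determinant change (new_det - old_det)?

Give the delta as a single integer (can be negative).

Answer: 2

Derivation:
Cofactor C_01 = 1
Entry delta = 1 - -1 = 2
Det delta = entry_delta * cofactor = 2 * 1 = 2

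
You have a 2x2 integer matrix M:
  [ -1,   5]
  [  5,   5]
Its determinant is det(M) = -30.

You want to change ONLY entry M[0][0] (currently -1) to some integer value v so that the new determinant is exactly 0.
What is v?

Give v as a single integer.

Answer: 5

Derivation:
det is linear in entry M[0][0]: det = old_det + (v - -1) * C_00
Cofactor C_00 = 5
Want det = 0: -30 + (v - -1) * 5 = 0
  (v - -1) = 30 / 5 = 6
  v = -1 + (6) = 5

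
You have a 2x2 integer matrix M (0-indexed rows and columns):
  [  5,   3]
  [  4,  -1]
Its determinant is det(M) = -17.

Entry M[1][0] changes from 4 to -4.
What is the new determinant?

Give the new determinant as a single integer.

det is linear in row 1: changing M[1][0] by delta changes det by delta * cofactor(1,0).
Cofactor C_10 = (-1)^(1+0) * minor(1,0) = -3
Entry delta = -4 - 4 = -8
Det delta = -8 * -3 = 24
New det = -17 + 24 = 7

Answer: 7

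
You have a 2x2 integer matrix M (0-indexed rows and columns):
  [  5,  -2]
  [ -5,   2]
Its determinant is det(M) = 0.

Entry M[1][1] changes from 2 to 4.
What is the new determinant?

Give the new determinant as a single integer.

det is linear in row 1: changing M[1][1] by delta changes det by delta * cofactor(1,1).
Cofactor C_11 = (-1)^(1+1) * minor(1,1) = 5
Entry delta = 4 - 2 = 2
Det delta = 2 * 5 = 10
New det = 0 + 10 = 10

Answer: 10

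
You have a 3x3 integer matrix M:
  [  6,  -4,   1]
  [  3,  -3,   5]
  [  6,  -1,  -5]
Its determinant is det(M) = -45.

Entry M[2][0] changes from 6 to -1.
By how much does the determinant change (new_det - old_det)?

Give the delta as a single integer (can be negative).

Answer: 119

Derivation:
Cofactor C_20 = -17
Entry delta = -1 - 6 = -7
Det delta = entry_delta * cofactor = -7 * -17 = 119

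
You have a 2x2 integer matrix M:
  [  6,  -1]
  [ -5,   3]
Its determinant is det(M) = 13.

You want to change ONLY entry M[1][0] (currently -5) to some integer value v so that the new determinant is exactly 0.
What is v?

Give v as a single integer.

det is linear in entry M[1][0]: det = old_det + (v - -5) * C_10
Cofactor C_10 = 1
Want det = 0: 13 + (v - -5) * 1 = 0
  (v - -5) = -13 / 1 = -13
  v = -5 + (-13) = -18

Answer: -18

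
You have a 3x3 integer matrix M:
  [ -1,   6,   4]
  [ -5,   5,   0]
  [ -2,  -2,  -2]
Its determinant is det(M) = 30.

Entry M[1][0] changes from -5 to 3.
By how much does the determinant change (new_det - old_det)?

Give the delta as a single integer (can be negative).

Cofactor C_10 = 4
Entry delta = 3 - -5 = 8
Det delta = entry_delta * cofactor = 8 * 4 = 32

Answer: 32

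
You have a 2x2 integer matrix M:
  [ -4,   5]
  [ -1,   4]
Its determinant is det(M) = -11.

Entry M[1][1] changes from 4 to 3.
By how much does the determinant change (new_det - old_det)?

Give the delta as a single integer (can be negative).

Cofactor C_11 = -4
Entry delta = 3 - 4 = -1
Det delta = entry_delta * cofactor = -1 * -4 = 4

Answer: 4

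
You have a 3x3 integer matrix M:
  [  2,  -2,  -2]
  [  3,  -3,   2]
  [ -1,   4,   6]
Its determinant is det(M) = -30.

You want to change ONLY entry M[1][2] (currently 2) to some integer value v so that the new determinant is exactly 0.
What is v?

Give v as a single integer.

Answer: -3

Derivation:
det is linear in entry M[1][2]: det = old_det + (v - 2) * C_12
Cofactor C_12 = -6
Want det = 0: -30 + (v - 2) * -6 = 0
  (v - 2) = 30 / -6 = -5
  v = 2 + (-5) = -3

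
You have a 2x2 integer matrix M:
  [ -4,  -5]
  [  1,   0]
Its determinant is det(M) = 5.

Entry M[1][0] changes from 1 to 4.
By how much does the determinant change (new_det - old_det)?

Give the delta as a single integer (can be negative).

Answer: 15

Derivation:
Cofactor C_10 = 5
Entry delta = 4 - 1 = 3
Det delta = entry_delta * cofactor = 3 * 5 = 15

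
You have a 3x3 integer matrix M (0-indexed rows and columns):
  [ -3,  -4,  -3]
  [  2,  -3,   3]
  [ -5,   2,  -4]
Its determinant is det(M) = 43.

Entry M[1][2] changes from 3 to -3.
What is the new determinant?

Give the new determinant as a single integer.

Answer: -113

Derivation:
det is linear in row 1: changing M[1][2] by delta changes det by delta * cofactor(1,2).
Cofactor C_12 = (-1)^(1+2) * minor(1,2) = 26
Entry delta = -3 - 3 = -6
Det delta = -6 * 26 = -156
New det = 43 + -156 = -113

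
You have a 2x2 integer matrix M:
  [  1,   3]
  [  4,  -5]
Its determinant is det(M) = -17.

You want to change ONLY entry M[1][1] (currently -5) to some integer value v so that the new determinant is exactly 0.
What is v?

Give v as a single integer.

det is linear in entry M[1][1]: det = old_det + (v - -5) * C_11
Cofactor C_11 = 1
Want det = 0: -17 + (v - -5) * 1 = 0
  (v - -5) = 17 / 1 = 17
  v = -5 + (17) = 12

Answer: 12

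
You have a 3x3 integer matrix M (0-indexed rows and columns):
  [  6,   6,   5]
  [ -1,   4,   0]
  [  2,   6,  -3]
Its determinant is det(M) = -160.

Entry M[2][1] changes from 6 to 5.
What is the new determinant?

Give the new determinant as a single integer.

det is linear in row 2: changing M[2][1] by delta changes det by delta * cofactor(2,1).
Cofactor C_21 = (-1)^(2+1) * minor(2,1) = -5
Entry delta = 5 - 6 = -1
Det delta = -1 * -5 = 5
New det = -160 + 5 = -155

Answer: -155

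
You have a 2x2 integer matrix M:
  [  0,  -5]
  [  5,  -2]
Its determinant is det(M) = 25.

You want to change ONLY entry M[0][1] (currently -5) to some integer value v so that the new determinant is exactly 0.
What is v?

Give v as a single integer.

det is linear in entry M[0][1]: det = old_det + (v - -5) * C_01
Cofactor C_01 = -5
Want det = 0: 25 + (v - -5) * -5 = 0
  (v - -5) = -25 / -5 = 5
  v = -5 + (5) = 0

Answer: 0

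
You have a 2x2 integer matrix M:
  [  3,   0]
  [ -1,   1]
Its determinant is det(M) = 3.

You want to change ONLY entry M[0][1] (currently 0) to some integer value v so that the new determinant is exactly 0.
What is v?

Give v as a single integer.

Answer: -3

Derivation:
det is linear in entry M[0][1]: det = old_det + (v - 0) * C_01
Cofactor C_01 = 1
Want det = 0: 3 + (v - 0) * 1 = 0
  (v - 0) = -3 / 1 = -3
  v = 0 + (-3) = -3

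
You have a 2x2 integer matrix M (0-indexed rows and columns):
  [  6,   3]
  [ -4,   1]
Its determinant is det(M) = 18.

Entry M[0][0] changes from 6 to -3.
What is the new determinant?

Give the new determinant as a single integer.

det is linear in row 0: changing M[0][0] by delta changes det by delta * cofactor(0,0).
Cofactor C_00 = (-1)^(0+0) * minor(0,0) = 1
Entry delta = -3 - 6 = -9
Det delta = -9 * 1 = -9
New det = 18 + -9 = 9

Answer: 9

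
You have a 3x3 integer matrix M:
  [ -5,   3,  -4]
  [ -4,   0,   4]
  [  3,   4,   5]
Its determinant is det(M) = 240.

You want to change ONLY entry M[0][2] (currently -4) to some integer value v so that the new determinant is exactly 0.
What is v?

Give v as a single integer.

Answer: 11

Derivation:
det is linear in entry M[0][2]: det = old_det + (v - -4) * C_02
Cofactor C_02 = -16
Want det = 0: 240 + (v - -4) * -16 = 0
  (v - -4) = -240 / -16 = 15
  v = -4 + (15) = 11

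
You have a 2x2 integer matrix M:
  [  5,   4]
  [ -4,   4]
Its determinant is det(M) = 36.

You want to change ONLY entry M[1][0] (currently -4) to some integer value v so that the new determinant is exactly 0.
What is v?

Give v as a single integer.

Answer: 5

Derivation:
det is linear in entry M[1][0]: det = old_det + (v - -4) * C_10
Cofactor C_10 = -4
Want det = 0: 36 + (v - -4) * -4 = 0
  (v - -4) = -36 / -4 = 9
  v = -4 + (9) = 5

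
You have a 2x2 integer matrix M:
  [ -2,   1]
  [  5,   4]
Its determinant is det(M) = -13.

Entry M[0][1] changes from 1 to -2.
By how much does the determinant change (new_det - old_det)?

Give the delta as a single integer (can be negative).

Answer: 15

Derivation:
Cofactor C_01 = -5
Entry delta = -2 - 1 = -3
Det delta = entry_delta * cofactor = -3 * -5 = 15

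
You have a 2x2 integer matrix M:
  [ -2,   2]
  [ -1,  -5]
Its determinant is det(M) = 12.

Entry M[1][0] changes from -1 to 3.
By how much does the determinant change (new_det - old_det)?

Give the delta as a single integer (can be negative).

Answer: -8

Derivation:
Cofactor C_10 = -2
Entry delta = 3 - -1 = 4
Det delta = entry_delta * cofactor = 4 * -2 = -8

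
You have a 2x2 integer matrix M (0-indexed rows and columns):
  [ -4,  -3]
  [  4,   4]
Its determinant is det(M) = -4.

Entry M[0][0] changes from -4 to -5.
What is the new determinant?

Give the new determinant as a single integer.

Answer: -8

Derivation:
det is linear in row 0: changing M[0][0] by delta changes det by delta * cofactor(0,0).
Cofactor C_00 = (-1)^(0+0) * minor(0,0) = 4
Entry delta = -5 - -4 = -1
Det delta = -1 * 4 = -4
New det = -4 + -4 = -8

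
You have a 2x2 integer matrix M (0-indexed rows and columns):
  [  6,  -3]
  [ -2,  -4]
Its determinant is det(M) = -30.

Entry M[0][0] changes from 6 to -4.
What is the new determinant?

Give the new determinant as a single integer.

Answer: 10

Derivation:
det is linear in row 0: changing M[0][0] by delta changes det by delta * cofactor(0,0).
Cofactor C_00 = (-1)^(0+0) * minor(0,0) = -4
Entry delta = -4 - 6 = -10
Det delta = -10 * -4 = 40
New det = -30 + 40 = 10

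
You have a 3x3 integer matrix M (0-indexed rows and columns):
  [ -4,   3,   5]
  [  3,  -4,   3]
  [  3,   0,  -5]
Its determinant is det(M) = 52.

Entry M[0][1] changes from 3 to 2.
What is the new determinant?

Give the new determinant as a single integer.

Answer: 28

Derivation:
det is linear in row 0: changing M[0][1] by delta changes det by delta * cofactor(0,1).
Cofactor C_01 = (-1)^(0+1) * minor(0,1) = 24
Entry delta = 2 - 3 = -1
Det delta = -1 * 24 = -24
New det = 52 + -24 = 28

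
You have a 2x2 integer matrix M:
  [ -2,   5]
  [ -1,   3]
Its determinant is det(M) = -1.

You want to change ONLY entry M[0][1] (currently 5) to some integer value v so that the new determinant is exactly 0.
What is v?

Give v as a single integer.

det is linear in entry M[0][1]: det = old_det + (v - 5) * C_01
Cofactor C_01 = 1
Want det = 0: -1 + (v - 5) * 1 = 0
  (v - 5) = 1 / 1 = 1
  v = 5 + (1) = 6

Answer: 6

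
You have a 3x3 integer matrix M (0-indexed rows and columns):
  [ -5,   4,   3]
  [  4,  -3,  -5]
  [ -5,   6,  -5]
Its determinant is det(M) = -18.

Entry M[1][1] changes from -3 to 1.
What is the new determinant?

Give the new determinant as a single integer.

det is linear in row 1: changing M[1][1] by delta changes det by delta * cofactor(1,1).
Cofactor C_11 = (-1)^(1+1) * minor(1,1) = 40
Entry delta = 1 - -3 = 4
Det delta = 4 * 40 = 160
New det = -18 + 160 = 142

Answer: 142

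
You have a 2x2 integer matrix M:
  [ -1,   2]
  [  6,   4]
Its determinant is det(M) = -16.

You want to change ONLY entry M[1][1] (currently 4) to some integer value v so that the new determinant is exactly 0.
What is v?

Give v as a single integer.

det is linear in entry M[1][1]: det = old_det + (v - 4) * C_11
Cofactor C_11 = -1
Want det = 0: -16 + (v - 4) * -1 = 0
  (v - 4) = 16 / -1 = -16
  v = 4 + (-16) = -12

Answer: -12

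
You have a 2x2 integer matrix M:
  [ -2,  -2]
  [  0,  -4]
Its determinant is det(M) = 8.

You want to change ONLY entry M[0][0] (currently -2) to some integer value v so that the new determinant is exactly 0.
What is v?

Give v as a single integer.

Answer: 0

Derivation:
det is linear in entry M[0][0]: det = old_det + (v - -2) * C_00
Cofactor C_00 = -4
Want det = 0: 8 + (v - -2) * -4 = 0
  (v - -2) = -8 / -4 = 2
  v = -2 + (2) = 0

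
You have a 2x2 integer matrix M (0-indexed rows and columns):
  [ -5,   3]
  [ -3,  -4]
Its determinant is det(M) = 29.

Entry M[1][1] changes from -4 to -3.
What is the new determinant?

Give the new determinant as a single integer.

Answer: 24

Derivation:
det is linear in row 1: changing M[1][1] by delta changes det by delta * cofactor(1,1).
Cofactor C_11 = (-1)^(1+1) * minor(1,1) = -5
Entry delta = -3 - -4 = 1
Det delta = 1 * -5 = -5
New det = 29 + -5 = 24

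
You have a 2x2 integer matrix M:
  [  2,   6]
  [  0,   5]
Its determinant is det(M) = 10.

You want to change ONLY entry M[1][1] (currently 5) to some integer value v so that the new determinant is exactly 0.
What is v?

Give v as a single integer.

Answer: 0

Derivation:
det is linear in entry M[1][1]: det = old_det + (v - 5) * C_11
Cofactor C_11 = 2
Want det = 0: 10 + (v - 5) * 2 = 0
  (v - 5) = -10 / 2 = -5
  v = 5 + (-5) = 0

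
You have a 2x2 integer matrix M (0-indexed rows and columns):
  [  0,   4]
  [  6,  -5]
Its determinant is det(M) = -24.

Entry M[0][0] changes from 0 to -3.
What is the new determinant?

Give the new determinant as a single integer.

det is linear in row 0: changing M[0][0] by delta changes det by delta * cofactor(0,0).
Cofactor C_00 = (-1)^(0+0) * minor(0,0) = -5
Entry delta = -3 - 0 = -3
Det delta = -3 * -5 = 15
New det = -24 + 15 = -9

Answer: -9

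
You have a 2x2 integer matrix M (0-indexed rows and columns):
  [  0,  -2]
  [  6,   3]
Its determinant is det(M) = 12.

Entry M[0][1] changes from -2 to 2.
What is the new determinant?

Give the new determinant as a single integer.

det is linear in row 0: changing M[0][1] by delta changes det by delta * cofactor(0,1).
Cofactor C_01 = (-1)^(0+1) * minor(0,1) = -6
Entry delta = 2 - -2 = 4
Det delta = 4 * -6 = -24
New det = 12 + -24 = -12

Answer: -12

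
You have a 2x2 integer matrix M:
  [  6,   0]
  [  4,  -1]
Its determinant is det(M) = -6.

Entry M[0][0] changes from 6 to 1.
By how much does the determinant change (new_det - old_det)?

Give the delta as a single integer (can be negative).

Answer: 5

Derivation:
Cofactor C_00 = -1
Entry delta = 1 - 6 = -5
Det delta = entry_delta * cofactor = -5 * -1 = 5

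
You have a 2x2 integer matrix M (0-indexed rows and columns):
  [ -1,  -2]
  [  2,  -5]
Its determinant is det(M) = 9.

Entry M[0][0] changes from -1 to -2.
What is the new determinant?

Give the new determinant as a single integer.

det is linear in row 0: changing M[0][0] by delta changes det by delta * cofactor(0,0).
Cofactor C_00 = (-1)^(0+0) * minor(0,0) = -5
Entry delta = -2 - -1 = -1
Det delta = -1 * -5 = 5
New det = 9 + 5 = 14

Answer: 14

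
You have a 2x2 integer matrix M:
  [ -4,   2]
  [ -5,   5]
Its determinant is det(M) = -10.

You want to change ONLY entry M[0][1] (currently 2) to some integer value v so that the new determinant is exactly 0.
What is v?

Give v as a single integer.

det is linear in entry M[0][1]: det = old_det + (v - 2) * C_01
Cofactor C_01 = 5
Want det = 0: -10 + (v - 2) * 5 = 0
  (v - 2) = 10 / 5 = 2
  v = 2 + (2) = 4

Answer: 4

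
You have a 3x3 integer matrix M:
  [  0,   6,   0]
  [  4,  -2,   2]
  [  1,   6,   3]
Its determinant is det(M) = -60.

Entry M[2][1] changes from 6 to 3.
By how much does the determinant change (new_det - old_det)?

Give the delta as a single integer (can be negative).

Answer: 0

Derivation:
Cofactor C_21 = 0
Entry delta = 3 - 6 = -3
Det delta = entry_delta * cofactor = -3 * 0 = 0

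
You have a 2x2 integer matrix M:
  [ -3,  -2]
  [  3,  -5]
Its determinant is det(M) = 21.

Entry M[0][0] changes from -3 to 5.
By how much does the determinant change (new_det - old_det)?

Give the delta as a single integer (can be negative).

Cofactor C_00 = -5
Entry delta = 5 - -3 = 8
Det delta = entry_delta * cofactor = 8 * -5 = -40

Answer: -40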